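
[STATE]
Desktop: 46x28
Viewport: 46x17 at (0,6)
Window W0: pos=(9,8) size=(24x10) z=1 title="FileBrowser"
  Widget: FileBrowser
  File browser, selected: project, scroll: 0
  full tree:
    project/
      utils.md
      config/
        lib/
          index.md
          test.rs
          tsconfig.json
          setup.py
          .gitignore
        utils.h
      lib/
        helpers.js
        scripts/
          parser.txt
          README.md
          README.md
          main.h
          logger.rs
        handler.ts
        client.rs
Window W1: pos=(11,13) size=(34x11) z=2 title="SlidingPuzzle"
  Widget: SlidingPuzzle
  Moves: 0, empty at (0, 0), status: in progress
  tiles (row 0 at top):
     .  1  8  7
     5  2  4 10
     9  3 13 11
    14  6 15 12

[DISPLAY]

                                              
                                              
         ┏━━━━━━━━━━━━━━━━━━━━━━┓             
         ┃ FileBrowser          ┃             
         ┠──────────────────────┨             
         ┃> [-] project/        ┃             
         ┃    utils.md          ┃             
         ┃ ┏━━━━━━━━━━━━━━━━━━━━━━━━━━━━━━━━┓ 
         ┃ ┃ SlidingPuzzle                  ┃ 
         ┃ ┠────────────────────────────────┨ 
         ┃ ┃┌────┬────┬────┬────┐           ┃ 
         ┗━┃│    │  1 │  8 │  7 │           ┃ 
           ┃├────┼────┼────┼────┤           ┃ 
           ┃│  5 │  2 │  4 │ 10 │           ┃ 
           ┃├────┼────┼────┼────┤           ┃ 
           ┃│  9 │  3 │ 13 │ 11 │           ┃ 
           ┃├────┼────┼────┼────┤           ┃ 


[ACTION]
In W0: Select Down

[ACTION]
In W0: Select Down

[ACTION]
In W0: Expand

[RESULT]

                                              
                                              
         ┏━━━━━━━━━━━━━━━━━━━━━━┓             
         ┃ FileBrowser          ┃             
         ┠──────────────────────┨             
         ┃  [-] project/        ┃             
         ┃    utils.md          ┃             
         ┃ ┏━━━━━━━━━━━━━━━━━━━━━━━━━━━━━━━━┓ 
         ┃ ┃ SlidingPuzzle                  ┃ 
         ┃ ┠────────────────────────────────┨ 
         ┃ ┃┌────┬────┬────┬────┐           ┃ 
         ┗━┃│    │  1 │  8 │  7 │           ┃ 
           ┃├────┼────┼────┼────┤           ┃ 
           ┃│  5 │  2 │  4 │ 10 │           ┃ 
           ┃├────┼────┼────┼────┤           ┃ 
           ┃│  9 │  3 │ 13 │ 11 │           ┃ 
           ┃├────┼────┼────┼────┤           ┃ 


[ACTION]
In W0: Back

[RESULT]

                                              
                                              
         ┏━━━━━━━━━━━━━━━━━━━━━━┓             
         ┃ FileBrowser          ┃             
         ┠──────────────────────┨             
         ┃> [+] project/        ┃             
         ┃                      ┃             
         ┃ ┏━━━━━━━━━━━━━━━━━━━━━━━━━━━━━━━━┓ 
         ┃ ┃ SlidingPuzzle                  ┃ 
         ┃ ┠────────────────────────────────┨ 
         ┃ ┃┌────┬────┬────┬────┐           ┃ 
         ┗━┃│    │  1 │  8 │  7 │           ┃ 
           ┃├────┼────┼────┼────┤           ┃ 
           ┃│  5 │  2 │  4 │ 10 │           ┃ 
           ┃├────┼────┼────┼────┤           ┃ 
           ┃│  9 │  3 │ 13 │ 11 │           ┃ 
           ┃├────┼────┼────┼────┤           ┃ 


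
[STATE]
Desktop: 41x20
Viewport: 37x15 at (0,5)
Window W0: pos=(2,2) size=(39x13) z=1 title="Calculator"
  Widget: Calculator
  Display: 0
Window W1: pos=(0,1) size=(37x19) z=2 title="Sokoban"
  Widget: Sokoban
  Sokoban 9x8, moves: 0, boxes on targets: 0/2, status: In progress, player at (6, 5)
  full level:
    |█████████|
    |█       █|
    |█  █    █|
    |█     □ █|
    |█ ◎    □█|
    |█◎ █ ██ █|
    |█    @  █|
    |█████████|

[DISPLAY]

┃█       █                          ┃
┃█  █    █                          ┃
┃█     □ █                          ┃
┃█ ◎    □█                          ┃
┃█◎ █ ██ █                          ┃
┃█    @  █                          ┃
┃█████████                          ┃
┃Moves: 0  0/2                      ┃
┃                                   ┃
┃                                   ┃
┃                                   ┃
┃                                   ┃
┃                                   ┃
┃                                   ┃
┗━━━━━━━━━━━━━━━━━━━━━━━━━━━━━━━━━━━┛


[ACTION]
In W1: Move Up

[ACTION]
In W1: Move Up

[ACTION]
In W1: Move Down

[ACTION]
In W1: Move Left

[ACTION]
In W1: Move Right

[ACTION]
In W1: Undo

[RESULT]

┃█       █                          ┃
┃█  █    █                          ┃
┃█     □ █                          ┃
┃█ ◎    □█                          ┃
┃█◎ █ ██ █                          ┃
┃█   @   █                          ┃
┃█████████                          ┃
┃Moves: 1  0/2                      ┃
┃                                   ┃
┃                                   ┃
┃                                   ┃
┃                                   ┃
┃                                   ┃
┃                                   ┃
┗━━━━━━━━━━━━━━━━━━━━━━━━━━━━━━━━━━━┛


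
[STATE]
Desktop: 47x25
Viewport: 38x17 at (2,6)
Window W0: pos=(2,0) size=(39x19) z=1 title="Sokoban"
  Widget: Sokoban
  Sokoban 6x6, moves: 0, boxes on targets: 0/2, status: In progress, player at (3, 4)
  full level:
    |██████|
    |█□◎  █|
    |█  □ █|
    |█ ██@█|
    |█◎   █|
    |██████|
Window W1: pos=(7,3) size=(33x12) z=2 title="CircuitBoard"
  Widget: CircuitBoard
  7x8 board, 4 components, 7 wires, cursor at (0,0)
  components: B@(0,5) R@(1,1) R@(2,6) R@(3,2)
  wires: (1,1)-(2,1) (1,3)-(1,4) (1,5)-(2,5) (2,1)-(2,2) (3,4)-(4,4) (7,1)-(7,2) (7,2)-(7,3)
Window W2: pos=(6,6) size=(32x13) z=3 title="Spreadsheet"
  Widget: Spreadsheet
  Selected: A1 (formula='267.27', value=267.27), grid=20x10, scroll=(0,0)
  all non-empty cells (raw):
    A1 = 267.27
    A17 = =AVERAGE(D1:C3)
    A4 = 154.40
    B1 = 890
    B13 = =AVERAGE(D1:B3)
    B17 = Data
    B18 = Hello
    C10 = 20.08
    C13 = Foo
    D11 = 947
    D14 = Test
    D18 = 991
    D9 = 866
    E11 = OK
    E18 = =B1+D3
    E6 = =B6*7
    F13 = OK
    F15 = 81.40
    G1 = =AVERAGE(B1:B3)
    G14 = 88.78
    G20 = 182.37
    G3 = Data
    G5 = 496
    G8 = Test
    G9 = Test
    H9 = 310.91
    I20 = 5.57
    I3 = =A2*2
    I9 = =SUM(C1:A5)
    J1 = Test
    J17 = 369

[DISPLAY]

┃█ █┏━━━━━━━━━━━━━━━━━━━━━━━━━━━━━━┓ ┃
┃█◎ ┃ Spreadsheet                  ┃ ┃
┃███┠──────────────────────────────┨ ┃
┃Mov┃A1: 267.27                    ┃ ┃
┃   ┃       A       B       C      ┃ ┃
┃   ┃------------------------------┃ ┃
┃   ┃  1 [267.27]     890       0  ┃ ┃
┃   ┃  2        0       0       0  ┃ ┃
┃   ┃  3        0       0       0  ┃━┛
┃   ┃  4   154.40       0       0  ┃  
┃   ┃  5        0       0       0  ┃  
┃   ┃  6        0       0       0  ┃  
┗━━━┗━━━━━━━━━━━━━━━━━━━━━━━━━━━━━━┛━━
                                      
                                      
                                      
                                      


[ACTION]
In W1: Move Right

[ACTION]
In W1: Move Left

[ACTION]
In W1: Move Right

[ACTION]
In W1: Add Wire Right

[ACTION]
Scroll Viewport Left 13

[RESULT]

  ┃█ █┏━━━━━━━━━━━━━━━━━━━━━━━━━━━━━━┓
  ┃█◎ ┃ Spreadsheet                  ┃
  ┃███┠──────────────────────────────┨
  ┃Mov┃A1: 267.27                    ┃
  ┃   ┃       A       B       C      ┃
  ┃   ┃------------------------------┃
  ┃   ┃  1 [267.27]     890       0  ┃
  ┃   ┃  2        0       0       0  ┃
  ┃   ┃  3        0       0       0  ┃
  ┃   ┃  4   154.40       0       0  ┃
  ┃   ┃  5        0       0       0  ┃
  ┃   ┃  6        0       0       0  ┃
  ┗━━━┗━━━━━━━━━━━━━━━━━━━━━━━━━━━━━━┛
                                      
                                      
                                      
                                      


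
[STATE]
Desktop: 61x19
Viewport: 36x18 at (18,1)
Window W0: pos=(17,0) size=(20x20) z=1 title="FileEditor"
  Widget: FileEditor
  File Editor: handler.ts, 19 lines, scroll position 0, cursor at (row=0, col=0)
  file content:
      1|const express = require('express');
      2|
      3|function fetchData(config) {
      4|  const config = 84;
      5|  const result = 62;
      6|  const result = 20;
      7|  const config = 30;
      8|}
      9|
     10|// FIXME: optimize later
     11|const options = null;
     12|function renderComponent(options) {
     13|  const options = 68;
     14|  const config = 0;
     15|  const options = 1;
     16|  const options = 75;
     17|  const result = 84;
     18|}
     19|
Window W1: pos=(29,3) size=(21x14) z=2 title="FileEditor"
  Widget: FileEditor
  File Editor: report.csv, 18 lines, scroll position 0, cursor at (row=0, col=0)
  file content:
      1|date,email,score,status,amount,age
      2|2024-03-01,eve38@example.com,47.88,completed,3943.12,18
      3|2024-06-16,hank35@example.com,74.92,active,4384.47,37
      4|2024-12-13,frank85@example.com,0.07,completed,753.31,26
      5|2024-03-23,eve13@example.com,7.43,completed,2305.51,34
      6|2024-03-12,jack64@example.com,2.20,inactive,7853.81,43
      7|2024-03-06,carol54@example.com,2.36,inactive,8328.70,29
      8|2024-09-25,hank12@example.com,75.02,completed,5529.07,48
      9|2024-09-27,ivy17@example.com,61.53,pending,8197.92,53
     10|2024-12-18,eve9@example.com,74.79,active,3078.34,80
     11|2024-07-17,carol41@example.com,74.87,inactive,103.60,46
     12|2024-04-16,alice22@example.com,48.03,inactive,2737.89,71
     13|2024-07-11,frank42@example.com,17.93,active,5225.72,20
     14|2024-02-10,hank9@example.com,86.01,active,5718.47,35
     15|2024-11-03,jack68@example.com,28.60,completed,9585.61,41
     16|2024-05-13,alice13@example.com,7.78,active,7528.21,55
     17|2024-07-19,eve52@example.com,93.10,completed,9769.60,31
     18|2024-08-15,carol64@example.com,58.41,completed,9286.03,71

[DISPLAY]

 FileEditor       ┃                 
──────────────────┨                 
█onst expre┏━━━━━━━━━━━━━━━━━━━┓    
           ┃ FileEditor        ┃    
function fe┠───────────────────┨    
  const con┃█ate,email,score,s▲┃    
  const res┃2024-03-01,eve38@e█┃    
  const res┃2024-06-16,hank35@░┃    
  const con┃2024-12-13,frank85░┃    
}          ┃2024-03-23,eve13@e░┃    
           ┃2024-03-12,jack64@░┃    
// FIXME: o┃2024-03-06,carol54░┃    
const optio┃2024-09-25,hank12@░┃    
function re┃2024-09-27,ivy17@e░┃    
  const opt┃2024-12-18,eve9@ex▼┃    
  const con┗━━━━━━━━━━━━━━━━━━━┛    
  const options =░┃                 
  const options =▼┃                 


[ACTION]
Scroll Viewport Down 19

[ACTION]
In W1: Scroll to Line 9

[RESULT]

 FileEditor       ┃                 
──────────────────┨                 
█onst expre┏━━━━━━━━━━━━━━━━━━━┓    
           ┃ FileEditor        ┃    
function fe┠───────────────────┨    
  const con┃2024-09-27,ivy17@e▲┃    
  const res┃2024-12-18,eve9@ex░┃    
  const res┃2024-07-17,carol41░┃    
  const con┃2024-04-16,alice22░┃    
}          ┃2024-07-11,frank42░┃    
           ┃2024-02-10,hank9@e░┃    
// FIXME: o┃2024-11-03,jack68@░┃    
const optio┃2024-05-13,alice13░┃    
function re┃2024-07-19,eve52@e█┃    
  const opt┃2024-08-15,carol64▼┃    
  const con┗━━━━━━━━━━━━━━━━━━━┛    
  const options =░┃                 
  const options =▼┃                 


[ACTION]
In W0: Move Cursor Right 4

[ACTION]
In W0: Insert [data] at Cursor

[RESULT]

 FileEditor       ┃                 
──────────────────┨                 
consdata█ e┏━━━━━━━━━━━━━━━━━━━┓    
           ┃ FileEditor        ┃    
function fe┠───────────────────┨    
  const con┃2024-09-27,ivy17@e▲┃    
  const res┃2024-12-18,eve9@ex░┃    
  const res┃2024-07-17,carol41░┃    
  const con┃2024-04-16,alice22░┃    
}          ┃2024-07-11,frank42░┃    
           ┃2024-02-10,hank9@e░┃    
// FIXME: o┃2024-11-03,jack68@░┃    
const optio┃2024-05-13,alice13░┃    
function re┃2024-07-19,eve52@e█┃    
  const opt┃2024-08-15,carol64▼┃    
  const con┗━━━━━━━━━━━━━━━━━━━┛    
  const options =░┃                 
  const options =▼┃                 


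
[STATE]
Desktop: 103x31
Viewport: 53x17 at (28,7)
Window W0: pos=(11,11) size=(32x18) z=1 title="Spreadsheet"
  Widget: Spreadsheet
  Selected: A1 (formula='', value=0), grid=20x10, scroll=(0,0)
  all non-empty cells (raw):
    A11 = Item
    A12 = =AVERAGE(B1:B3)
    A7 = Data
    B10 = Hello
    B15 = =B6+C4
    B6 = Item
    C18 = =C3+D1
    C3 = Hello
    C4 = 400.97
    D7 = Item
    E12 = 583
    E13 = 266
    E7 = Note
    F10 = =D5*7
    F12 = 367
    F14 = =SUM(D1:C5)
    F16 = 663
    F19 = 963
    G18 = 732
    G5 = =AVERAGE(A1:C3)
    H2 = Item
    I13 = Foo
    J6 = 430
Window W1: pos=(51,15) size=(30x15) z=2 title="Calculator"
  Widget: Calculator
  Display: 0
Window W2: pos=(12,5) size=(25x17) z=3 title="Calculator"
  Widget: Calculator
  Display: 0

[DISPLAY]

────────┨                                            
       0┃                                            
─┐      ┃                                            
 │      ┃                                            
─┤      ┃━━━━━┓                                      
 │      ┃     ┃                                      
─┤      ┃─────┨                                      
 │      ┃     ┃                                      
─┤      ┃     ┃        ┏━━━━━━━━━━━━━━━━━━━━━━━━━━━━┓
 │      ┃-----┃        ┃ Calculator                 ┃
─┤      ┃  0  ┃        ┠────────────────────────────┨
+│      ┃  0  ┃        ┃                           0┃
─┘      ┃     ┃        ┃┌───┬───┬───┬───┐           ┃
        ┃.97  ┃        ┃│ 7 │ 8 │ 9 │ ÷ │           ┃
━━━━━━━━┛  0  ┃        ┃├───┼───┼───┼───┤           ┃
           0  ┃        ┃│ 4 │ 5 │ 6 │ × │           ┃
   0       0It┃        ┃├───┼───┼───┼───┤           ┃


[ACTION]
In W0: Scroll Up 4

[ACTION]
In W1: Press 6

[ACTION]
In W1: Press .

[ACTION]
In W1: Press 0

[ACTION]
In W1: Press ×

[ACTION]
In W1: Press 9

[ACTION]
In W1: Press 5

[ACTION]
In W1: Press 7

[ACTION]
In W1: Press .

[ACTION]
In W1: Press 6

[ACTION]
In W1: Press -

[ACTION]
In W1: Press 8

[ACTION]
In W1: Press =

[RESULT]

────────┨                                            
       0┃                                            
─┐      ┃                                            
 │      ┃                                            
─┤      ┃━━━━━┓                                      
 │      ┃     ┃                                      
─┤      ┃─────┨                                      
 │      ┃     ┃                                      
─┤      ┃     ┃        ┏━━━━━━━━━━━━━━━━━━━━━━━━━━━━┓
 │      ┃-----┃        ┃ Calculator                 ┃
─┤      ┃  0  ┃        ┠────────────────────────────┨
+│      ┃  0  ┃        ┃                      5737.6┃
─┘      ┃     ┃        ┃┌───┬───┬───┬───┐           ┃
        ┃.97  ┃        ┃│ 7 │ 8 │ 9 │ ÷ │           ┃
━━━━━━━━┛  0  ┃        ┃├───┼───┼───┼───┤           ┃
           0  ┃        ┃│ 4 │ 5 │ 6 │ × │           ┃
   0       0It┃        ┃├───┼───┼───┼───┤           ┃


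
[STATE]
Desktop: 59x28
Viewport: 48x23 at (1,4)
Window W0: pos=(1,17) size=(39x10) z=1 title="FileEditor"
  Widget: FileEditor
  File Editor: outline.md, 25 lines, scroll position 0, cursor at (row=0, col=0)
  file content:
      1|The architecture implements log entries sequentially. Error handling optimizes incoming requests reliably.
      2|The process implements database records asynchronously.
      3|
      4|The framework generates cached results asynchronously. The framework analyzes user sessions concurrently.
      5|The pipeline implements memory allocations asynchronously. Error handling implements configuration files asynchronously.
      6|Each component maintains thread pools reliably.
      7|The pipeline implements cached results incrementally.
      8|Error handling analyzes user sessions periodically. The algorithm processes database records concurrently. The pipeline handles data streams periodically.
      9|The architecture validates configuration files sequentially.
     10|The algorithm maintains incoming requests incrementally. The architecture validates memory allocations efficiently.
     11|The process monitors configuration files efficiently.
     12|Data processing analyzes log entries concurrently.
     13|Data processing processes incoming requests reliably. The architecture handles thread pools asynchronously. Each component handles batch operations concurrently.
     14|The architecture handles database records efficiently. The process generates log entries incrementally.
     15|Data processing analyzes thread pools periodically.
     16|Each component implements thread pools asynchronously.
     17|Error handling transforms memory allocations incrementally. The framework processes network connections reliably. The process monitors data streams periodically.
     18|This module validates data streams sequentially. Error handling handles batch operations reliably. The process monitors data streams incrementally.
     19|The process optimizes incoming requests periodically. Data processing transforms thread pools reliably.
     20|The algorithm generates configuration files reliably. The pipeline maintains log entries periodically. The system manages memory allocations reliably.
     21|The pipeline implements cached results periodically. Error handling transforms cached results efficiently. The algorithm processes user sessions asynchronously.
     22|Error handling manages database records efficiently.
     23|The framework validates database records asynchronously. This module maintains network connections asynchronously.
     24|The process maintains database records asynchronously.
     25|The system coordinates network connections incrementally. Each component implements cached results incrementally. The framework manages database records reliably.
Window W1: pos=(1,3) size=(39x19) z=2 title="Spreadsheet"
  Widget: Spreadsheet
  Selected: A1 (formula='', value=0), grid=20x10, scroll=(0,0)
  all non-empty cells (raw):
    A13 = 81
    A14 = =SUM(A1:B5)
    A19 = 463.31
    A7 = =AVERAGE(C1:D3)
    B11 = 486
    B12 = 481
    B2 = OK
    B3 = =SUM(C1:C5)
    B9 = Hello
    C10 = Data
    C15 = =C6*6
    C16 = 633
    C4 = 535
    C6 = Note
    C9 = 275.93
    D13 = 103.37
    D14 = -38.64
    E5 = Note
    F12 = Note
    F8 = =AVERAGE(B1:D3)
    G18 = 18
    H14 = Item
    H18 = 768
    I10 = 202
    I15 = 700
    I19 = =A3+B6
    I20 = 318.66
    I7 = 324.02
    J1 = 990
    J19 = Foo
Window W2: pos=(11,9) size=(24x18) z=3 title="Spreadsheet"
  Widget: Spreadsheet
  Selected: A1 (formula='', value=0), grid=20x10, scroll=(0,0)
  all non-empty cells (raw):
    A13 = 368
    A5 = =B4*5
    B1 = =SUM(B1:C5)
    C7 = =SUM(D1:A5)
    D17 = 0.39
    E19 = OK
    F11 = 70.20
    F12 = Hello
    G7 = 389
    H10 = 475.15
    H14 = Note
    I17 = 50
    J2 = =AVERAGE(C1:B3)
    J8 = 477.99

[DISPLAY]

┃ Spreadsheet                         ┃         
┠─────────────────────────────────────┨         
┃A1:                                  ┃         
┃       A       B       C       D     ┃         
┃-------------------------------------┃         
┃  1      ┏━━━━━━━━━━━━━━━━━━━━━━┓  0 ┃         
┃  2      ┃ Spreadsheet          ┃  0 ┃         
┃  3      ┠──────────────────────┨  0 ┃         
┃  4      ┃A1:                   ┃  0 ┃         
┃  5      ┃       A       B      ┃  0N┃         
┃  6      ┃----------------------┃  0 ┃         
┃  7      ┃  1      [0]#CIRC!    ┃  0 ┃         
┃  8      ┃  2        0       0  ┃  0 ┃         
┃  9      ┃  3        0       0  ┃  0 ┃         
┃ 10      ┃  4        0       0  ┃  0 ┃         
┃ 11      ┃  5        0       0  ┃  0 ┃         
┃ 12      ┃  6        0       0  ┃  0 ┃         
┗━━━━━━━━━┃  7        0       0#C┃━━━━┛         
┃         ┃  8        0       0  ┃   ░┃         
┃The frame┃  9        0       0  ┃sul░┃         
┃The pipel┃ 10        0       0  ┃loc░┃         
┃Each comp┃ 11        0       0  ┃ool▼┃         
┗━━━━━━━━━┗━━━━━━━━━━━━━━━━━━━━━━┛━━━━┛         


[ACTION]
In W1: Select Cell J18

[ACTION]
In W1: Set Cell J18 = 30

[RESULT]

┃ Spreadsheet                         ┃         
┠─────────────────────────────────────┨         
┃J18: 30                              ┃         
┃       A       B       C       D     ┃         
┃-------------------------------------┃         
┃  1      ┏━━━━━━━━━━━━━━━━━━━━━━┓  0 ┃         
┃  2      ┃ Spreadsheet          ┃  0 ┃         
┃  3      ┠──────────────────────┨  0 ┃         
┃  4      ┃A1:                   ┃  0 ┃         
┃  5      ┃       A       B      ┃  0N┃         
┃  6      ┃----------------------┃  0 ┃         
┃  7      ┃  1      [0]#CIRC!    ┃  0 ┃         
┃  8      ┃  2        0       0  ┃  0 ┃         
┃  9      ┃  3        0       0  ┃  0 ┃         
┃ 10      ┃  4        0       0  ┃  0 ┃         
┃ 11      ┃  5        0       0  ┃  0 ┃         
┃ 12      ┃  6        0       0  ┃  0 ┃         
┗━━━━━━━━━┃  7        0       0#C┃━━━━┛         
┃         ┃  8        0       0  ┃   ░┃         
┃The frame┃  9        0       0  ┃sul░┃         
┃The pipel┃ 10        0       0  ┃loc░┃         
┃Each comp┃ 11        0       0  ┃ool▼┃         
┗━━━━━━━━━┗━━━━━━━━━━━━━━━━━━━━━━┛━━━━┛         


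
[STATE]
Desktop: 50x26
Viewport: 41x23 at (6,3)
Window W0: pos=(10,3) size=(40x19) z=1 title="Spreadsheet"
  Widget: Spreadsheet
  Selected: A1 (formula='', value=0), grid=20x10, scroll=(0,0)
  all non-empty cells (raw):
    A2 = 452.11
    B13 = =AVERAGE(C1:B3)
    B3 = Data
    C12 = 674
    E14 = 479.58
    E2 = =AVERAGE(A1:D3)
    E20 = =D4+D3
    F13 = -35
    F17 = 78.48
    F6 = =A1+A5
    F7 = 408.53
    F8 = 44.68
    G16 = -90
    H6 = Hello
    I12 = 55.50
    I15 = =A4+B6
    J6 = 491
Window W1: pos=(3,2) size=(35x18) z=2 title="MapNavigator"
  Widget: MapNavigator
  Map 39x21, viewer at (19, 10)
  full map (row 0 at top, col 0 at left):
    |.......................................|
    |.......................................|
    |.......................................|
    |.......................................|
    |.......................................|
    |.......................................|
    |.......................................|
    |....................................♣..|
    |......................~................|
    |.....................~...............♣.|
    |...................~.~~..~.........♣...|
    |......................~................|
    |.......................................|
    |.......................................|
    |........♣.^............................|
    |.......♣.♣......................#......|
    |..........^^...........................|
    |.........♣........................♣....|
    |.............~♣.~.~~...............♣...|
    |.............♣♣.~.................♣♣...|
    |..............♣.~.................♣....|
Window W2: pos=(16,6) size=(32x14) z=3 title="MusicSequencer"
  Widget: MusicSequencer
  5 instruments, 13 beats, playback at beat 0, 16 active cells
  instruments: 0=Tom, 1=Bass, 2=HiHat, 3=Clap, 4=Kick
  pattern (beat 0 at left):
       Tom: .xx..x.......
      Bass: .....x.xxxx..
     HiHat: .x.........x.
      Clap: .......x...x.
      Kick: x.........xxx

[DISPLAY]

apNavigator                    ┃━━━━━━━━━
───────────────────────────────┨         
...............................┃─────────
..........┏━━━━━━━━━━━━━━━━━━━━━━━━━━━━━━
..........┃ MusicSequencer               
..........┠──────────────────────────────
..........┃      ▼123456789012           
..........┃   Tom·██··█·······           
..........┃  Bass·····█·████··           
..........┃ HiHat·█·········█·           
..........┃  Clap·······█···█·           
..........┃  Kick█·········███           
..........┃                              
...♣.^....┃                              
..♣.♣.....┃                              
.....^^...┃                              
━━━━━━━━━━┗━━━━━━━━━━━━━━━━━━━━━━━━━━━━━━
    ┃ 12        0       0     674       0
    ┗━━━━━━━━━━━━━━━━━━━━━━━━━━━━━━━━━━━━
                                         
                                         
                                         
                                         


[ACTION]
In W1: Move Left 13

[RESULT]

apNavigator                    ┃━━━━━━━━━
───────────────────────────────┨         
        .......................┃─────────
        ..┏━━━━━━━━━━━━━━━━━━━━━━━━━━━━━━
        ..┃ MusicSequencer               
        ..┠──────────────────────────────
        ..┃      ▼123456789012           
        ..┃   Tom·██··█·······           
        ..┃  Bass·····█·████··           
        ..┃ HiHat·█·········█·           
        ..┃  Clap·······█···█·           
        ..┃  Kick█·········███           
        ..┃                              
        ..┃                              
        ..┃                              
        ..┃                              
━━━━━━━━━━┗━━━━━━━━━━━━━━━━━━━━━━━━━━━━━━
    ┃ 12        0       0     674       0
    ┗━━━━━━━━━━━━━━━━━━━━━━━━━━━━━━━━━━━━
                                         
                                         
                                         
                                         


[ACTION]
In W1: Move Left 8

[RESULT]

apNavigator                    ┃━━━━━━━━━
───────────────────────────────┨         
              .................┃─────────
          ┏━━━━━━━━━━━━━━━━━━━━━━━━━━━━━━
          ┃ MusicSequencer               
          ┠──────────────────────────────
          ┃      ▼123456789012           
          ┃   Tom·██··█·······           
          ┃  Bass·····█·████··           
          ┃ HiHat·█·········█·           
          ┃  Clap·······█···█·           
          ┃  Kick█·········███           
          ┃                              
          ┃                              
          ┃                              
          ┃                              
━━━━━━━━━━┗━━━━━━━━━━━━━━━━━━━━━━━━━━━━━━
    ┃ 12        0       0     674       0
    ┗━━━━━━━━━━━━━━━━━━━━━━━━━━━━━━━━━━━━
                                         
                                         
                                         
                                         


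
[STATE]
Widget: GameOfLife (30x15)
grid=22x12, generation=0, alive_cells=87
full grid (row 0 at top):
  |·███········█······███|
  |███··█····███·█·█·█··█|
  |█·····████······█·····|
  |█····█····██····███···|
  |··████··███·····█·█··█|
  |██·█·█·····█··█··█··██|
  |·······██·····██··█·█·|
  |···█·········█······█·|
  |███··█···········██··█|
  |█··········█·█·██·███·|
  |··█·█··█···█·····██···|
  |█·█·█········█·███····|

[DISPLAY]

Gen: 0                        
·███········█······███        
███··█····███·█·█·█··█        
█·····████······█·····        
█····█····██····███···        
··████··███·····█·█··█        
██·█·█·····█··█··█··██        
·······██·····██··█·█·        
···█·········█······█·        
███··█···········██··█        
█··········█·█·██·███·        
··█·█··█···█·····██···        
█·█·█········█·███····        
                              
                              


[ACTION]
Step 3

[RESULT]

Gen: 3                        
········███··███·███··        
█·█·███·█·█······█····        
···█·█···██··███······        
···██····██··██···█·█·        
█·······███········█··        
····██·█·····██·······        
·····██············█··        
·····█···········█·███        
█··············██··███        
█·██···········██·····        
·███···········███····        
······················        
                              
                              


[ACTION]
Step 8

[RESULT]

Gen: 11                       
·······██······███····        
·██···█··█····█···█···        
█·█····██·····█···█···        
██····██······█···█···        
·█··███········███····        
····███···············        
······················        
·················███··        
·············██·█···█·        
·············██·█·····        
·············█····█···        
···············██·····        
                              
                              


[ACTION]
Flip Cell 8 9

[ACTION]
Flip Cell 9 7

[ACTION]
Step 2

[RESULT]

Gen: 13                       
·······██······███····        
·██······█···█·····█··        
█·██···███···█·····█··        
█·██·········█·····█··        
██·█·█················        
····█··········██·····        
·····█············██··        
······················        
·············█··█··█··        
············█·██······        
················██····        
······················        
                              
                              


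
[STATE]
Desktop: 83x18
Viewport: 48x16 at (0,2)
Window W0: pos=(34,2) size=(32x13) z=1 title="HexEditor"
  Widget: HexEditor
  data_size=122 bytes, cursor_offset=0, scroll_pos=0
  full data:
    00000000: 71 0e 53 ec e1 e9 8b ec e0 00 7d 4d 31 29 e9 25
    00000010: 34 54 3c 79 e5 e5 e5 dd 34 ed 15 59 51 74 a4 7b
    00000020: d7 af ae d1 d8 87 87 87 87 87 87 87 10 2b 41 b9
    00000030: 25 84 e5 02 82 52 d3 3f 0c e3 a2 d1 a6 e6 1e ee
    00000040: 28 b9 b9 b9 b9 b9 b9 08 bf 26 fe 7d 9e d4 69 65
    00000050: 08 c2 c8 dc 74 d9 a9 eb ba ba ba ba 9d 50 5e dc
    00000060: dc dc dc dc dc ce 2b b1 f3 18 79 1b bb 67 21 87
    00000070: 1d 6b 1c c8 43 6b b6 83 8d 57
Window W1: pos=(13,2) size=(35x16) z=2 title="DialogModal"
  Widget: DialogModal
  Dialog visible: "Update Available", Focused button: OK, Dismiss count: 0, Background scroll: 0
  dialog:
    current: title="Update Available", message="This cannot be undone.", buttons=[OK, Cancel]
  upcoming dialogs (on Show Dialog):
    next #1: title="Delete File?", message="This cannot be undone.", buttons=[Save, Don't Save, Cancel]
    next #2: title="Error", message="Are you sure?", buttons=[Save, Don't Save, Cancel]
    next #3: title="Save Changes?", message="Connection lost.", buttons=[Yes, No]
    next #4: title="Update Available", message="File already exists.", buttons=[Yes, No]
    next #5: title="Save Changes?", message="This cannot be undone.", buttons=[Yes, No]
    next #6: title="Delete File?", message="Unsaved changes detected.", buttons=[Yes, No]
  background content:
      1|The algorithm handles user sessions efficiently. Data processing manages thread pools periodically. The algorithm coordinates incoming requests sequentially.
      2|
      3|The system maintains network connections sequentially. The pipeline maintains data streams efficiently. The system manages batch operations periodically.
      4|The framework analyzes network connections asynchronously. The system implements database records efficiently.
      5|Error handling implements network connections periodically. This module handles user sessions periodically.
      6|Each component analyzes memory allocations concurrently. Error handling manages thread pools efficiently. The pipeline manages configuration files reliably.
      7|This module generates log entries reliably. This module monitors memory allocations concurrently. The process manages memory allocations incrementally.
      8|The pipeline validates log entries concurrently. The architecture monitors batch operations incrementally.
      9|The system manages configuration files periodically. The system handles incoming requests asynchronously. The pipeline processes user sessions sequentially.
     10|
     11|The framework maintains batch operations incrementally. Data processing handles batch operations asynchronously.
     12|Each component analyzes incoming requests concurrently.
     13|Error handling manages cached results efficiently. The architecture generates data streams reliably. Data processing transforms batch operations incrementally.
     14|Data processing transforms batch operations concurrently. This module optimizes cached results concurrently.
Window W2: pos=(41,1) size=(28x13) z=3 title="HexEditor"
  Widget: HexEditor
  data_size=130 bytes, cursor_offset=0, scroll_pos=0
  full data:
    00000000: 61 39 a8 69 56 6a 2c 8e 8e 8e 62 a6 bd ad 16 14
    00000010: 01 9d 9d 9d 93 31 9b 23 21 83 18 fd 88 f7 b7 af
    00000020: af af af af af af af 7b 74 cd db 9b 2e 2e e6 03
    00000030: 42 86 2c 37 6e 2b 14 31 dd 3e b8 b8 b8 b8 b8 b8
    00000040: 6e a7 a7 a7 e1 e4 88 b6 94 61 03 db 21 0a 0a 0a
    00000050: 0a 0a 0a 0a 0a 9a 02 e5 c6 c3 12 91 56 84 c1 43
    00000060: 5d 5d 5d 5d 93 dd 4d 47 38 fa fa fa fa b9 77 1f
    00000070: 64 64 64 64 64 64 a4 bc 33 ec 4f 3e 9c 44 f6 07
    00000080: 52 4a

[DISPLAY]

             ┏━━━━━━━━━━━━━━━━━━━━━━━━━━━┃ HexEd
             ┃ DialogModal               ┠──────
             ┠───────────────────────────┃000000
             ┃The algorithm handles user ┃000000
             ┃                           ┃000000
             ┃The system maintains networ┃000000
             ┃The┌───────────────────────┃000000
             ┃Err│    Update Available   ┃000000
             ┃Eac│ This cannot be undone.┃000000
             ┃Thi│     [OK]  Cancel      ┃000000
             ┃The└───────────────────────┃000000
             ┃The system manages configur┗━━━━━━
             ┃                                 ┃
             ┃The framework maintains batch ope┃
             ┃Each component analyzes incoming ┃
             ┗━━━━━━━━━━━━━━━━━━━━━━━━━━━━━━━━━┛


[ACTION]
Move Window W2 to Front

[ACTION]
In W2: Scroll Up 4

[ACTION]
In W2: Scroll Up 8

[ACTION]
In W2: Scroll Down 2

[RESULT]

             ┏━━━━━━━━━━━━━━━━━━━━━━━━━━━┃ HexEd
             ┃ DialogModal               ┠──────
             ┠───────────────────────────┃000000
             ┃The algorithm handles user ┃000000
             ┃                           ┃000000
             ┃The system maintains networ┃000000
             ┃The┌───────────────────────┃000000
             ┃Err│    Update Available   ┃000000
             ┃Eac│ This cannot be undone.┃000000
             ┃Thi│     [OK]  Cancel      ┃      
             ┃The└───────────────────────┃      
             ┃The system manages configur┗━━━━━━
             ┃                                 ┃
             ┃The framework maintains batch ope┃
             ┃Each component analyzes incoming ┃
             ┗━━━━━━━━━━━━━━━━━━━━━━━━━━━━━━━━━┛
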